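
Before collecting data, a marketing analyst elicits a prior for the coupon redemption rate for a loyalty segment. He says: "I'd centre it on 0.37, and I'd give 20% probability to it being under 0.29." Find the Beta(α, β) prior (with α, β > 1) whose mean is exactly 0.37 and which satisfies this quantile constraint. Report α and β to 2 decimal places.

With mean 0.37 fixed, write α = 0.37s, β = 0.63s where s = α+β.
Need P(θ < 0.29) = 0.2 under Beta(0.37s, 0.63s). Normal approximation: (q−m)/√(m(1−m)/s) ≈ z_{0.2} = -0.842, so s ≈ 0.37·0.63·(-0.842)²/(0.29−0.37)² = 25.8.
At s = 25.8: P(θ<0.29) ≈ 0.203. Adjusting to match 0.2 gives s ≈ 26.43.
So α = 0.37·26.43 ≈ 9.78, β = 0.63·26.43 ≈ 16.65.

α ≈ 9.78, β ≈ 16.65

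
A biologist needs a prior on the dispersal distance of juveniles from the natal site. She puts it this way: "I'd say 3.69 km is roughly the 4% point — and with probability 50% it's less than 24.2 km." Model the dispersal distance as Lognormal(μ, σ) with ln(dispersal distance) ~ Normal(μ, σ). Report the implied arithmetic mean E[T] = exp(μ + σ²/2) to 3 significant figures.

If T ~ Lognormal(μ,σ) then ln T ~ Normal(μ,σ), so the p-quantile of ln T is μ + z_p·σ.
ln(3.69) = 1.306 and ln(24.2) = 3.186; z_{0.04} = -1.751, z_{0.5} = 0.
σ = (3.186 − 1.306)/(0 − (-1.751)) = 1.074.
μ = 1.306 − (-1.751)·1.074 = 3.186.
E[T] = exp(μ + σ²/2) = exp(3.186 + 0.5770) = 43.1 km.

E[T] ≈ 43.1 km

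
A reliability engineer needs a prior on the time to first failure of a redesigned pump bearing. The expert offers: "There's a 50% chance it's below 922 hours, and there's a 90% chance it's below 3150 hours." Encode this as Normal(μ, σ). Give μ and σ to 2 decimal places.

μ = 922.00, σ = 1738.52

The p-quantile of Normal(μ,σ) is μ + z_p·σ, with z_{0.5} = 0 and z_{0.9} = 1.282.
Eliminate σ: μ = (z₂·x₁ − z₁·x₂)/(z₂ − z₁) = (1.282·922 − (0)·3150)/1.282 = 922.00.
Then σ = (x₂ − x₁)/(z₂ − z₁) = (3150 − 922)/1.282 = 1738.52.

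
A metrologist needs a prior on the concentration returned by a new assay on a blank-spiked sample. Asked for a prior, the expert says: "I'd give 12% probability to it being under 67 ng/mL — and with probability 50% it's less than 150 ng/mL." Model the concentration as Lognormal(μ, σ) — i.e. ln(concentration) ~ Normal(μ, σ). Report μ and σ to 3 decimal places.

If T ~ Lognormal(μ,σ) then ln T ~ Normal(μ,σ), so the p-quantile of ln T is μ + z_p·σ.
ln(67) = 4.205 and ln(150) = 5.011; z_{0.12} = -1.175, z_{0.5} = 0.
σ = (5.011 − 4.205)/(0 − (-1.175)) = 0.686.
μ = 4.205 − (-1.175)·0.686 = 5.011.

μ ≈ 5.011, σ ≈ 0.686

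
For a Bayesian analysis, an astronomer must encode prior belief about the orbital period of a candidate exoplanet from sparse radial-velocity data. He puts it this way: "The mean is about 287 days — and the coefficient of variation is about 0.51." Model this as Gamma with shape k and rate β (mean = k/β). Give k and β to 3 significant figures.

For Gamma(k, rate β): mean = k/β, variance = k/β², so CV = 1/√k.
CV = 0.51, hence k = 1/CV² = 3.84.
Then β = k/mean = 3.84/287 = 0.0134.

k ≈ 3.84, β ≈ 0.0134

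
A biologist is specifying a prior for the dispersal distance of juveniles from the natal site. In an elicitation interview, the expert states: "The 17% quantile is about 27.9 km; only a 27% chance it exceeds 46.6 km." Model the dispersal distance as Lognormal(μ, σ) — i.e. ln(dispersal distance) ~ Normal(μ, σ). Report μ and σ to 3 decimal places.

If T ~ Lognormal(μ,σ) then ln T ~ Normal(μ,σ), so the p-quantile of ln T is μ + z_p·σ.
ln(27.9) = 3.329 and ln(46.6) = 3.842; z_{0.17} = -0.9542, z_{0.73} = 0.6128.
σ = (3.842 − 3.329)/(0.6128 − (-0.9542)) = 0.327.
μ = 3.329 − (-0.9542)·0.327 = 3.641.

μ ≈ 3.641, σ ≈ 0.327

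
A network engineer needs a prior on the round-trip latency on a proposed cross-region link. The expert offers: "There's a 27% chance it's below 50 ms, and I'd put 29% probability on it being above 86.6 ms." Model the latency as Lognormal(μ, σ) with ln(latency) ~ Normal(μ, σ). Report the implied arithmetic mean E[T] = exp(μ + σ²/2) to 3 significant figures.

E[T] ≈ 74.6 ms

If T ~ Lognormal(μ,σ) then ln T ~ Normal(μ,σ), so the p-quantile of ln T is μ + z_p·σ.
ln(50) = 3.912 and ln(86.6) = 4.461; z_{0.27} = -0.6128, z_{0.71} = 0.5534.
σ = (4.461 − 3.912)/(0.5534 − (-0.6128)) = 0.471.
μ = 3.912 − (-0.6128)·0.471 = 4.201.
E[T] = exp(μ + σ²/2) = exp(4.201 + 0.1109) = 74.6 ms.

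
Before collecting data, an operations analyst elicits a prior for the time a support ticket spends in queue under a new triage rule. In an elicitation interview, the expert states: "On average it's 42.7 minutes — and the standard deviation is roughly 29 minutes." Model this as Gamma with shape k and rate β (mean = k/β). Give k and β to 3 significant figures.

For Gamma(k, rate β): mean = k/β, variance = k/β², so CV = 1/√k.
CV = SD/mean = 29/42.7 = 0.6792, hence k = 1/CV² = 2.17.
Then β = k/mean = 2.17/42.7 = 0.0508.

k ≈ 2.17, β ≈ 0.0508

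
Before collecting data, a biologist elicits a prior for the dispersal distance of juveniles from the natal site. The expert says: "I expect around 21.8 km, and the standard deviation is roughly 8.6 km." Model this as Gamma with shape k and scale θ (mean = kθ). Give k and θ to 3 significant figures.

k ≈ 6.43, θ ≈ 3.39

For Gamma(k, scale θ): mean = kθ, variance = kθ², so CV = 1/√k.
CV = SD/mean = 8.6/21.8 = 0.3945, hence k = 1/CV² = 6.43.
Then θ = mean/k = 21.8/6.43 = 3.39.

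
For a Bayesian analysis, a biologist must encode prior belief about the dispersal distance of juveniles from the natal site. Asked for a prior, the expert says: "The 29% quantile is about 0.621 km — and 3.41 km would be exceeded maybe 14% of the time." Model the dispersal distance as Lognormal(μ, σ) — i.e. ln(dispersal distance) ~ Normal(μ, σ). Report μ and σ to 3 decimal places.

μ ≈ 0.100, σ ≈ 1.043

If T ~ Lognormal(μ,σ) then ln T ~ Normal(μ,σ), so the p-quantile of ln T is μ + z_p·σ.
ln(0.621) = -0.4764 and ln(3.41) = 1.227; z_{0.29} = -0.5534, z_{0.86} = 1.08.
σ = (1.227 − -0.4764)/(1.08 − (-0.5534)) = 1.043.
μ = -0.4764 − (-0.5534)·1.043 = 0.100.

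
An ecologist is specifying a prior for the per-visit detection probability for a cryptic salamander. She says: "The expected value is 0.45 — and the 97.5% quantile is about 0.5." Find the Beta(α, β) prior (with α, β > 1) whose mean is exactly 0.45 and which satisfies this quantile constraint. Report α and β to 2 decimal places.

With mean 0.45 fixed, write α = 0.45s, β = 0.55s where s = α+β.
Need P(θ < 0.5) = 0.975 under Beta(0.45s, 0.55s). Normal approximation: (q−m)/√(m(1−m)/s) ≈ z_{0.975} = 1.96, so s ≈ 0.45·0.55·(1.96)²/(0.5−0.45)² = 380.3.
At s = 380.3: P(θ<0.5) ≈ 0.975. Adjusting to match 0.975 gives s ≈ 382.67.
So α = 0.45·382.67 ≈ 172.20, β = 0.55·382.67 ≈ 210.47.

α ≈ 172.20, β ≈ 210.47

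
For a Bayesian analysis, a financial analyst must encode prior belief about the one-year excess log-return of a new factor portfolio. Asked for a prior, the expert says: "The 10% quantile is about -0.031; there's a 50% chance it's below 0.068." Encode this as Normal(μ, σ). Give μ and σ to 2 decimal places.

The p-quantile of Normal(μ,σ) is μ + z_p·σ, with z_{0.1} = -1.282 and z_{0.5} = 0.
Eliminate σ: μ = (z₂·x₁ − z₁·x₂)/(z₂ − z₁) = (0·-0.031 − (-1.282)·0.068)/1.282 = 0.07.
Then σ = (x₂ − x₁)/(z₂ − z₁) = (0.068 − -0.031)/1.282 = 0.08.

μ = 0.07, σ = 0.08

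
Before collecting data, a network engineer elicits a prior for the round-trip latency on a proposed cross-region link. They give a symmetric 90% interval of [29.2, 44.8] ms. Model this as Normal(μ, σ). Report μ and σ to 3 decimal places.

A symmetric 90% interval runs μ ± z·σ with z = 1.645.
Half-width = 7.8, so σ = 7.8/1.645 = 4.742.
μ is the interval midpoint, 37.000.

μ = 37.000, σ = 4.742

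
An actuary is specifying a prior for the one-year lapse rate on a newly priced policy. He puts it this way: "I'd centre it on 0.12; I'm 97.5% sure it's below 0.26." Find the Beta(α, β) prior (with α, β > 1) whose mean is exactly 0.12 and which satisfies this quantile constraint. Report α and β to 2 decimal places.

With mean 0.12 fixed, write α = 0.12s, β = 0.88s where s = α+β.
Need P(θ < 0.26) = 0.975 under Beta(0.12s, 0.88s). Normal approximation: (q−m)/√(m(1−m)/s) ≈ z_{0.975} = 1.96, so s ≈ 0.12·0.88·(1.96)²/(0.26−0.12)² = 20.7.
At s = 20.7: P(θ<0.26) ≈ 0.957. Adjusting to match 0.975 gives s ≈ 28.30.
So α = 0.12·28.30 ≈ 3.40, β = 0.88·28.30 ≈ 24.91.

α ≈ 3.40, β ≈ 24.91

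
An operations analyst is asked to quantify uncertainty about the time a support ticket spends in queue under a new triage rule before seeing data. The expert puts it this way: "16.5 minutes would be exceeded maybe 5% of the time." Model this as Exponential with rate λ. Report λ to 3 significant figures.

λ ≈ 0.182

P(T > 16.5) = e^(−λ·16.5) = 0.05, so λ = −ln(0.05)/16.5 = 0.182.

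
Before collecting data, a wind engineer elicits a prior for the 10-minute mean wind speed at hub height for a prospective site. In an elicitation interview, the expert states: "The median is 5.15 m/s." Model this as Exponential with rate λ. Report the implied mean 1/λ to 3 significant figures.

mean ≈ 7.43 m/s

Exponential median = ln 2 / λ, so λ = ln 2 / 5.15 = 0.135.
Mean = 1/λ = 7.43 m/s.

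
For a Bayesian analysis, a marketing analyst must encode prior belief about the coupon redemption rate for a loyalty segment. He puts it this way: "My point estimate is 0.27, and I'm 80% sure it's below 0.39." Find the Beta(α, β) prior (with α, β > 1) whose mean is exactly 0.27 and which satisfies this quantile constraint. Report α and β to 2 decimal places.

With mean 0.27 fixed, write α = 0.27s, β = 0.73s where s = α+β.
Need P(θ < 0.39) = 0.8 under Beta(0.27s, 0.73s). Normal approximation: (q−m)/√(m(1−m)/s) ≈ z_{0.8} = 0.842, so s ≈ 0.27·0.73·(0.842)²/(0.39−0.27)² = 9.7.
At s = 9.7: P(θ<0.39) ≈ 0.809. Adjusting to match 0.8 gives s ≈ 8.76.
So α = 0.27·8.76 ≈ 2.37, β = 0.73·8.76 ≈ 6.39.

α ≈ 2.37, β ≈ 6.39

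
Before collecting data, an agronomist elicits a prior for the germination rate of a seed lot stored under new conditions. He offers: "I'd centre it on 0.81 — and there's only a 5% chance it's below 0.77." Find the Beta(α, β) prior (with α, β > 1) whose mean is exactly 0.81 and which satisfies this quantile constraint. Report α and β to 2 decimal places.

α ≈ 223.76, β ≈ 52.49

With mean 0.81 fixed, write α = 0.81s, β = 0.19s where s = α+β.
Need P(θ < 0.77) = 0.05 under Beta(0.81s, 0.19s). Normal approximation: (q−m)/√(m(1−m)/s) ≈ z_{0.05} = -1.64, so s ≈ 0.81·0.19·(-1.64)²/(0.77−0.81)² = 260.2.
At s = 260.2: P(θ<0.77) ≈ 0.055. Adjusting to match 0.05 gives s ≈ 276.24.
So α = 0.81·276.24 ≈ 223.76, β = 0.19·276.24 ≈ 52.49.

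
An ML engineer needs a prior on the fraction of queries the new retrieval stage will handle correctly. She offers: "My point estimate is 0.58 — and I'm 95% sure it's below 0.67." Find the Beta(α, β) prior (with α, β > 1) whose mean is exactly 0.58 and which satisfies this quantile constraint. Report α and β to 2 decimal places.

With mean 0.58 fixed, write α = 0.58s, β = 0.42s where s = α+β.
Need P(θ < 0.67) = 0.95 under Beta(0.58s, 0.42s). Normal approximation: (q−m)/√(m(1−m)/s) ≈ z_{0.95} = 1.64, so s ≈ 0.58·0.42·(1.64)²/(0.67−0.58)² = 81.4.
At s = 81.4: P(θ<0.67) ≈ 0.953. Adjusting to match 0.95 gives s ≈ 78.41.
So α = 0.58·78.41 ≈ 45.48, β = 0.42·78.41 ≈ 32.93.

α ≈ 45.48, β ≈ 32.93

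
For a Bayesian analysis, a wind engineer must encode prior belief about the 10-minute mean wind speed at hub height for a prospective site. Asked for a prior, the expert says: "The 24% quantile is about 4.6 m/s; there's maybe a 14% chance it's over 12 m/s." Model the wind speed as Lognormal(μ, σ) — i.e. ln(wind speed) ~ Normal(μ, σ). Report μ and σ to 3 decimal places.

μ ≈ 1.905, σ ≈ 0.537

If T ~ Lognormal(μ,σ) then ln T ~ Normal(μ,σ), so the p-quantile of ln T is μ + z_p·σ.
ln(4.6) = 1.526 and ln(12) = 2.485; z_{0.24} = -0.7063, z_{0.86} = 1.08.
σ = (2.485 − 1.526)/(1.08 − (-0.7063)) = 0.537.
μ = 1.526 − (-0.7063)·0.537 = 1.905.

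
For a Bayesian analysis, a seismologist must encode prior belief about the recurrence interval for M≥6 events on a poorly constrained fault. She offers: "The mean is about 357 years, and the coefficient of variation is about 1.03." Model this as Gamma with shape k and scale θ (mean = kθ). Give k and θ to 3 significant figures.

k ≈ 0.943, θ ≈ 379

For Gamma(k, scale θ): mean = kθ, variance = kθ², so CV = 1/√k.
CV = 1.03, hence k = 1/CV² = 0.943.
Then θ = mean/k = 357/0.943 = 379.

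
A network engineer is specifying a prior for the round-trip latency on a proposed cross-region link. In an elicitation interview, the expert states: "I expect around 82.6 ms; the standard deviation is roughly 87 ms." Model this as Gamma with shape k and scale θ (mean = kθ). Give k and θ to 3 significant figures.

k ≈ 0.901, θ ≈ 91.6

For Gamma(k, scale θ): mean = kθ, variance = kθ², so CV = 1/√k.
CV = SD/mean = 87/82.6 = 1.053, hence k = 1/CV² = 0.901.
Then θ = mean/k = 82.6/0.901 = 91.6.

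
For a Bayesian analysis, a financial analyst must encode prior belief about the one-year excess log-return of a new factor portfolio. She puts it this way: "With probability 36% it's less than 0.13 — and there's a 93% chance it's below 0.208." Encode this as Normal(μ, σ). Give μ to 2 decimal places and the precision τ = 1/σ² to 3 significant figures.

The p-quantile of Normal(μ,σ) is μ + z_p·σ, with z_{0.36} = -0.3585 and z_{0.93} = 1.476.
Eliminate σ: μ = (z₂·x₁ − z₁·x₂)/(z₂ − z₁) = (1.476·0.13 − (-0.3585)·0.208)/1.834 = 0.15.
Then σ = (x₂ − x₁)/(z₂ − z₁) = (0.208 − 0.13)/1.834 = 0.04.
Precision τ = 1/σ² = 1/0.04252² = 553.

μ = 0.15, τ = 553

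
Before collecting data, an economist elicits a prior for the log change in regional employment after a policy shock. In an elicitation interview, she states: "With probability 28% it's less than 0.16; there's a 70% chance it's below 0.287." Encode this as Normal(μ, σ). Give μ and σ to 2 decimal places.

μ = 0.23, σ = 0.11

The p-quantile of Normal(μ,σ) is μ + z_p·σ, with z_{0.28} = -0.5828 and z_{0.7} = 0.5244.
Eliminate σ: μ = (z₂·x₁ − z₁·x₂)/(z₂ − z₁) = (0.5244·0.16 − (-0.5828)·0.287)/1.107 = 0.23.
Then σ = (x₂ − x₁)/(z₂ − z₁) = (0.287 − 0.16)/1.107 = 0.11.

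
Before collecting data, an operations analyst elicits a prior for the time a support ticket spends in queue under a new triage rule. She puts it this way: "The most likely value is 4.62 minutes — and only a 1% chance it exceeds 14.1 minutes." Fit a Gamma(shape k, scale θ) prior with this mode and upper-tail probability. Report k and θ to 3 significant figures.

k ≈ 4.6, θ ≈ 1.28

Gamma(k,θ) with k>1 has mode (k−1)θ, so θ = 4.62/(k−1).
Need P(X < 14.1) = 0.99 with θ tied to k this way. Start at k = 2, θ = 4.62: P(X<14.1) ≈ 0.808.
Too low — raise k to concentrate. Iterating converges to k ≈ 4.6.
Then θ = 4.62/(4.6−1) ≈ 1.28.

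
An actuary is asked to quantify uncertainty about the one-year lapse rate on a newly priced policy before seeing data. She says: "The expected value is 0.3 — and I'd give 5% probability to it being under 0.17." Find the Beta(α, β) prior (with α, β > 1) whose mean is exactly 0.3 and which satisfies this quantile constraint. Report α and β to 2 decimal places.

α ≈ 8.62, β ≈ 20.12

With mean 0.3 fixed, write α = 0.3s, β = 0.7s where s = α+β.
Need P(θ < 0.17) = 0.05 under Beta(0.3s, 0.7s). Normal approximation: (q−m)/√(m(1−m)/s) ≈ z_{0.05} = -1.64, so s ≈ 0.3·0.7·(-1.64)²/(0.17−0.3)² = 33.6.
At s = 33.6: P(θ<0.17) ≈ 0.037. Adjusting to match 0.05 gives s ≈ 28.75.
So α = 0.3·28.75 ≈ 8.62, β = 0.7·28.75 ≈ 20.12.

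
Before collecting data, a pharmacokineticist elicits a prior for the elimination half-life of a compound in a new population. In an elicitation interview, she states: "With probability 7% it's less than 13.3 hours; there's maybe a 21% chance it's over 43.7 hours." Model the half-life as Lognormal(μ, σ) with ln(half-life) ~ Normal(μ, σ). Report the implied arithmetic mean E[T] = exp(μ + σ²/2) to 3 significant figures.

E[T] ≈ 32.9 hours

If T ~ Lognormal(μ,σ) then ln T ~ Normal(μ,σ), so the p-quantile of ln T is μ + z_p·σ.
ln(13.3) = 2.588 and ln(43.7) = 3.777; z_{0.07} = -1.476, z_{0.79} = 0.8064.
σ = (3.777 − 2.588)/(0.8064 − (-1.476)) = 0.521.
μ = 2.588 − (-1.476)·0.521 = 3.357.
E[T] = exp(μ + σ²/2) = exp(3.357 + 0.1358) = 32.9 hours.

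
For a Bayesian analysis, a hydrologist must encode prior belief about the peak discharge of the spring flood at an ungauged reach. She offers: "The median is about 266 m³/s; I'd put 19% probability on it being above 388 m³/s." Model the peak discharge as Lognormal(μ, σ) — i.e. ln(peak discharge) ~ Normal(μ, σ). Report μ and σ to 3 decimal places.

If T ~ Lognormal(μ,σ) then ln T ~ Normal(μ,σ), so the p-quantile of ln T is μ + z_p·σ.
ln(266) = 5.583 and ln(388) = 5.961; z_{0.5} = 0, z_{0.81} = 0.8779.
σ = (5.961 − 5.583)/(0.8779 − (0)) = 0.430.
μ = 5.583 − (0)·0.430 = 5.583.

μ ≈ 5.583, σ ≈ 0.430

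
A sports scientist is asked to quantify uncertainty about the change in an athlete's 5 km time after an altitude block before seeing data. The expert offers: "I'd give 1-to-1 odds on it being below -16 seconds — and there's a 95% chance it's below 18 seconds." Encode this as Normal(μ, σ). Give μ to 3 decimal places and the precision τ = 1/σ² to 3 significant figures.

μ = -16.000, τ = 0.00234

For Normal(μ,σ), the p-quantile is μ + z_p·σ. Here z_{0.5} = 0, z_{0.95} = 1.645.
So -16 = μ + 0σ and 18 = μ + 1.645σ.
Subtracting: σ = (18 − -16)/(1.645 − (0)) = 20.671.
Then μ = -16 − (0)·20.671 = -16.000.
Precision τ = 1/σ² = 1/20.67² = 0.00234.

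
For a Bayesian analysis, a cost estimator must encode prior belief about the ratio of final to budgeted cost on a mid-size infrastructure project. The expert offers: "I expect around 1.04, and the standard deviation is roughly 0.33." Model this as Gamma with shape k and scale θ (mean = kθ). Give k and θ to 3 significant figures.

k ≈ 9.93, θ ≈ 0.105

For Gamma(k, scale θ): mean = kθ, variance = kθ², so CV = 1/√k.
CV = SD/mean = 0.33/1.04 = 0.3173, hence k = 1/CV² = 9.93.
Then θ = mean/k = 1.04/9.93 = 0.105.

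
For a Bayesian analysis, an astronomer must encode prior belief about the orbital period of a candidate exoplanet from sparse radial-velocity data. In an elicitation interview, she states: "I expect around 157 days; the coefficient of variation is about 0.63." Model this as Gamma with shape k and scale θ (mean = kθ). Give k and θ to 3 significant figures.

k ≈ 2.52, θ ≈ 62.3

For Gamma(k, scale θ): mean = kθ, variance = kθ², so CV = 1/√k.
CV = 0.63, hence k = 1/CV² = 2.52.
Then θ = mean/k = 157/2.52 = 62.3.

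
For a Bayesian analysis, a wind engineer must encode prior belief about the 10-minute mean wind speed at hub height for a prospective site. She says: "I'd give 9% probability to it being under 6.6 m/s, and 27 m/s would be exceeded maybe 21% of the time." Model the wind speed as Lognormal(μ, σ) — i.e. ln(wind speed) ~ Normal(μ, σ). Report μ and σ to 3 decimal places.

μ ≈ 2.767, σ ≈ 0.656

If T ~ Lognormal(μ,σ) then ln T ~ Normal(μ,σ), so the p-quantile of ln T is μ + z_p·σ.
ln(6.6) = 1.887 and ln(27) = 3.296; z_{0.09} = -1.341, z_{0.79} = 0.8064.
σ = (3.296 − 1.887)/(0.8064 − (-1.341)) = 0.656.
μ = 1.887 − (-1.341)·0.656 = 2.767.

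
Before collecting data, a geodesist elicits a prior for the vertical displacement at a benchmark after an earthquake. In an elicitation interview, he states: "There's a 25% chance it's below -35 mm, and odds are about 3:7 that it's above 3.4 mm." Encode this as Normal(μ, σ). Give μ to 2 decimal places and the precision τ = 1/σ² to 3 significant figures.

μ = -13.40, τ = 0.000975

The p-quantile of Normal(μ,σ) is μ + z_p·σ, with z_{0.25} = -0.6745 and z_{0.7} = 0.5244.
Eliminate σ: μ = (z₂·x₁ − z₁·x₂)/(z₂ − z₁) = (0.5244·-35 − (-0.6745)·3.4)/1.199 = -13.40.
Then σ = (x₂ − x₁)/(z₂ − z₁) = (3.4 − -35)/1.199 = 32.03.
Precision τ = 1/σ² = 1/32.03² = 0.000975.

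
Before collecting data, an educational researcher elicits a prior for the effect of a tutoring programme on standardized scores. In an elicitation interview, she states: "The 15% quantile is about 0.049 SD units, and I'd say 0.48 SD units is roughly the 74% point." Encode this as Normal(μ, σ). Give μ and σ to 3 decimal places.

μ = 0.315, σ = 0.257

The p-quantile of Normal(μ,σ) is μ + z_p·σ, with z_{0.15} = -1.036 and z_{0.74} = 0.6433.
Eliminate σ: μ = (z₂·x₁ − z₁·x₂)/(z₂ − z₁) = (0.6433·0.049 − (-1.036)·0.48)/1.68 = 0.315.
Then σ = (x₂ − x₁)/(z₂ − z₁) = (0.48 − 0.049)/1.68 = 0.257.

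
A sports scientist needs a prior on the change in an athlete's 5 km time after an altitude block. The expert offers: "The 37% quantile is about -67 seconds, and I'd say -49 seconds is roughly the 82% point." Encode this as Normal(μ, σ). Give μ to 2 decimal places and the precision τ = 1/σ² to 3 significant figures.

μ = -62.21, τ = 0.0048

The p-quantile of Normal(μ,σ) is μ + z_p·σ, with z_{0.37} = -0.3319 and z_{0.82} = 0.9154.
Eliminate σ: μ = (z₂·x₁ − z₁·x₂)/(z₂ − z₁) = (0.9154·-67 − (-0.3319)·-49)/1.247 = -62.21.
Then σ = (x₂ − x₁)/(z₂ − z₁) = (-49 − -67)/1.247 = 14.43.
Precision τ = 1/σ² = 1/14.43² = 0.0048.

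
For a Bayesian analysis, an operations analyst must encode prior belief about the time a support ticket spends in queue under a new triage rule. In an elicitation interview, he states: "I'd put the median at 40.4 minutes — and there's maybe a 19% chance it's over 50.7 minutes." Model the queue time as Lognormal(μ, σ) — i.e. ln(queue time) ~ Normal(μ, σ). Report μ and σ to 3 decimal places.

μ ≈ 3.699, σ ≈ 0.259

If T ~ Lognormal(μ,σ) then ln T ~ Normal(μ,σ), so the p-quantile of ln T is μ + z_p·σ.
ln(40.4) = 3.699 and ln(50.7) = 3.926; z_{0.5} = 0, z_{0.81} = 0.8779.
σ = (3.926 − 3.699)/(0.8779 − (0)) = 0.259.
μ = 3.699 − (0)·0.259 = 3.699.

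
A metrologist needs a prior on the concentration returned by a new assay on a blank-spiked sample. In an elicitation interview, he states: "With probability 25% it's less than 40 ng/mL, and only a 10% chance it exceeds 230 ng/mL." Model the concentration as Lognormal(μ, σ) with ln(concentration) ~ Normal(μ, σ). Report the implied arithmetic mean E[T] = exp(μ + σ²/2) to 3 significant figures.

E[T] ≈ 109 ng/mL

If T ~ Lognormal(μ,σ) then ln T ~ Normal(μ,σ), so the p-quantile of ln T is μ + z_p·σ.
ln(40) = 3.689 and ln(230) = 5.438; z_{0.25} = -0.6745, z_{0.9} = 1.282.
σ = (5.438 − 3.689)/(1.282 − (-0.6745)) = 0.894.
μ = 3.689 − (-0.6745)·0.894 = 4.292.
E[T] = exp(μ + σ²/2) = exp(4.292 + 0.3998) = 109 ng/mL.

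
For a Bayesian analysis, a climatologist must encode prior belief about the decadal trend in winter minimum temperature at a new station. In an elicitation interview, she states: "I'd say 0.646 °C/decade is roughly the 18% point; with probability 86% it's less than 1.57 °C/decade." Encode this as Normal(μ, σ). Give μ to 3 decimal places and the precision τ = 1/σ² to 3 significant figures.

μ = 1.070, τ = 4.66

The p-quantile of Normal(μ,σ) is μ + z_p·σ, with z_{0.18} = -0.9154 and z_{0.86} = 1.08.
Eliminate σ: μ = (z₂·x₁ − z₁·x₂)/(z₂ − z₁) = (1.08·0.646 − (-0.9154)·1.57)/1.996 = 1.070.
Then σ = (x₂ − x₁)/(z₂ − z₁) = (1.57 − 0.646)/1.996 = 0.463.
Precision τ = 1/σ² = 1/0.463² = 4.66.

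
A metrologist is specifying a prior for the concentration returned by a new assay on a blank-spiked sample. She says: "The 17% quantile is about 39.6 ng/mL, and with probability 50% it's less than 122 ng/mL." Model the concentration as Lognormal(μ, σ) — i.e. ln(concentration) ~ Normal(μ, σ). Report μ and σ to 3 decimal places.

If T ~ Lognormal(μ,σ) then ln T ~ Normal(μ,σ), so the p-quantile of ln T is μ + z_p·σ.
ln(39.6) = 3.679 and ln(122) = 4.804; z_{0.17} = -0.9542, z_{0.5} = 0.
σ = (4.804 − 3.679)/(0 − (-0.9542)) = 1.179.
μ = 3.679 − (-0.9542)·1.179 = 4.804.

μ ≈ 4.804, σ ≈ 1.179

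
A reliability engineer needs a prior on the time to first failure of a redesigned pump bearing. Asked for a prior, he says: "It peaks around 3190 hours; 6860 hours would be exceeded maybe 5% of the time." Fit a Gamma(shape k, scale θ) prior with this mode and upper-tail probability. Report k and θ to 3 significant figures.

Gamma(k,θ) with k>1 has mode (k−1)θ, so θ = 3190/(k−1).
Need P(X < 6860) = 0.95 with θ tied to k this way. Start at k = 2, θ = 3190: P(X<6860) ≈ 0.633.
Too low — raise k to concentrate. Iterating converges to k ≈ 5.7.
Then θ = 3190/(5.7−1) ≈ 678.

k ≈ 5.7, θ ≈ 678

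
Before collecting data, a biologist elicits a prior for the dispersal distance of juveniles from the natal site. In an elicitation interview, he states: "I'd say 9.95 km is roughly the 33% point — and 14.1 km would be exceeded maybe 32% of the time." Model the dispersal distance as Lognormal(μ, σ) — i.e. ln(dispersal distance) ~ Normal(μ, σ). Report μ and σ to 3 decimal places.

If T ~ Lognormal(μ,σ) then ln T ~ Normal(μ,σ), so the p-quantile of ln T is μ + z_p·σ.
ln(9.95) = 2.298 and ln(14.1) = 2.646; z_{0.33} = -0.4399, z_{0.68} = 0.4677.
σ = (2.646 − 2.298)/(0.4677 − (-0.4399)) = 0.384.
μ = 2.298 − (-0.4399)·0.384 = 2.467.

μ ≈ 2.467, σ ≈ 0.384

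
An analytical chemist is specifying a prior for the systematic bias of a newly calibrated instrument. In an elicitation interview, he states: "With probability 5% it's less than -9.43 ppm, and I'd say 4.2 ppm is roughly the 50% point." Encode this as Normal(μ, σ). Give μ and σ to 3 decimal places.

For Normal(μ,σ), the p-quantile is μ + z_p·σ. Here z_{0.05} = -1.645, z_{0.5} = 0.
So -9.43 = μ − 1.645σ and 4.2 = μ + 0σ.
Subtracting: σ = (4.2 − -9.43)/(0 − (-1.645)) = 8.286.
Then μ = -9.43 − (-1.645)·8.286 = 4.200.

μ = 4.200, σ = 8.286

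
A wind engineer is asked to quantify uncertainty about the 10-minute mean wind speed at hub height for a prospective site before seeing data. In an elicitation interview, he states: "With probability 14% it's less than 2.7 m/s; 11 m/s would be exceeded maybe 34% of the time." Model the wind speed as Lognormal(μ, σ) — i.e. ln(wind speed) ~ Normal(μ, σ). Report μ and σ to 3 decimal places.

If T ~ Lognormal(μ,σ) then ln T ~ Normal(μ,σ), so the p-quantile of ln T is μ + z_p·σ.
ln(2.7) = 0.9933 and ln(11) = 2.398; z_{0.14} = -1.08, z_{0.66} = 0.4125.
σ = (2.398 − 0.9933)/(0.4125 − (-1.08)) = 0.941.
μ = 0.9933 − (-1.08)·0.941 = 2.010.

μ ≈ 2.010, σ ≈ 0.941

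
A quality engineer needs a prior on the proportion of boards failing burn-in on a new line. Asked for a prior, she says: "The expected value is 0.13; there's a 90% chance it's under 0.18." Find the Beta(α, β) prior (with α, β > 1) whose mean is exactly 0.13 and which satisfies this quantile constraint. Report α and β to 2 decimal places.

With mean 0.13 fixed, write α = 0.13s, β = 0.87s where s = α+β.
Need P(θ < 0.18) = 0.9 under Beta(0.13s, 0.87s). Normal approximation: (q−m)/√(m(1−m)/s) ≈ z_{0.9} = 1.28, so s ≈ 0.13·0.87·(1.28)²/(0.18−0.13)² = 74.3.
At s = 74.3: P(θ<0.18) ≈ 0.894. Adjusting to match 0.9 gives s ≈ 78.96.
So α = 0.13·78.96 ≈ 10.26, β = 0.87·78.96 ≈ 68.69.

α ≈ 10.26, β ≈ 68.69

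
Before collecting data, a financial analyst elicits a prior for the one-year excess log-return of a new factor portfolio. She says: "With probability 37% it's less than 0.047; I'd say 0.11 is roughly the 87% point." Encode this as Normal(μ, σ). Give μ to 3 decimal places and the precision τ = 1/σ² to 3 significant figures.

For Normal(μ,σ), the p-quantile is μ + z_p·σ. Here z_{0.37} = -0.3319, z_{0.87} = 1.126.
So 0.047 = μ − 0.3319σ and 0.11 = μ + 1.126σ.
Subtracting: σ = (0.11 − 0.047)/(1.126 − (-0.3319)) = 0.043.
Then μ = 0.047 − (-0.3319)·0.043 = 0.061.
Precision τ = 1/σ² = 1/0.0432² = 536.

μ = 0.061, τ = 536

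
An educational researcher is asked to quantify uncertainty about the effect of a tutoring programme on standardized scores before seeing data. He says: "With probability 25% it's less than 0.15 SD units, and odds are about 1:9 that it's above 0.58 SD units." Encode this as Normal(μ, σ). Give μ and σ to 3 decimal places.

The p-quantile of Normal(μ,σ) is μ + z_p·σ, with z_{0.25} = -0.6745 and z_{0.9} = 1.282.
Eliminate σ: μ = (z₂·x₁ − z₁·x₂)/(z₂ − z₁) = (1.282·0.15 − (-0.6745)·0.58)/1.956 = 0.298.
Then σ = (x₂ − x₁)/(z₂ − z₁) = (0.58 − 0.15)/1.956 = 0.220.

μ = 0.298, σ = 0.220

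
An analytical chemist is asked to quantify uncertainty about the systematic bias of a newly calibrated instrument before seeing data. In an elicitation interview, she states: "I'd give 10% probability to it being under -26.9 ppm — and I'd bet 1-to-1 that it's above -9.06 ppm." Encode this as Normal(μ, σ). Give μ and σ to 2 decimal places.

μ = -9.06, σ = 13.92

The p-quantile of Normal(μ,σ) is μ + z_p·σ, with z_{0.1} = -1.282 and z_{0.5} = 0.
Eliminate σ: μ = (z₂·x₁ − z₁·x₂)/(z₂ − z₁) = (0·-26.9 − (-1.282)·-9.06)/1.282 = -9.06.
Then σ = (x₂ − x₁)/(z₂ − z₁) = (-9.06 − -26.9)/1.282 = 13.92.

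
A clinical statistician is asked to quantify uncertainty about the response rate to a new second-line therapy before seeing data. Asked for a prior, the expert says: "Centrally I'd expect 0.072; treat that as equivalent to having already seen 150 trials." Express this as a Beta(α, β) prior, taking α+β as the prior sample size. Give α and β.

Under the effective-sample-size interpretation, Beta(α, β) has prior mean α/(α+β) and prior sample size α+β.
So α+β = 150 and α/(α+β) = 0.072, giving α = 0.072·150 = 10.8 and β = 150 − 10.8 = 139.2.

α = 10.8, β = 139.2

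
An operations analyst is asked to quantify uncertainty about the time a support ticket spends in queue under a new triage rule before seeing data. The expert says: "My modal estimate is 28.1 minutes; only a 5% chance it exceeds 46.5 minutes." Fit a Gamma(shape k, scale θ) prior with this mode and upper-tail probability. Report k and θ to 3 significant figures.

k ≈ 12, θ ≈ 2.55

Gamma(k,θ) with k>1 has mode (k−1)θ, so θ = 28.1/(k−1).
Need P(X < 46.5) = 0.95 with θ tied to k this way. Start at k = 2, θ = 28.1: P(X<46.5) ≈ 0.493.
Too low — raise k to concentrate. Iterating converges to k ≈ 12.
Then θ = 28.1/(12−1) ≈ 2.55.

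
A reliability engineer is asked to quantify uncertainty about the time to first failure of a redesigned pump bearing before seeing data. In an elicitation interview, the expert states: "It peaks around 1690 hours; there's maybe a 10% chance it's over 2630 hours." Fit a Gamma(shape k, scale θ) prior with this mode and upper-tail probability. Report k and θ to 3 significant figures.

Gamma(k,θ) with k>1 has mode (k−1)θ, so θ = 1690/(k−1).
Need P(X < 2630) = 0.9 with θ tied to k this way. Start at k = 2, θ = 1690: P(X<2630) ≈ 0.461.
Too low — raise k to concentrate. Iterating converges to k ≈ 10.6.
Then θ = 1690/(10.6−1) ≈ 177.

k ≈ 10.6, θ ≈ 177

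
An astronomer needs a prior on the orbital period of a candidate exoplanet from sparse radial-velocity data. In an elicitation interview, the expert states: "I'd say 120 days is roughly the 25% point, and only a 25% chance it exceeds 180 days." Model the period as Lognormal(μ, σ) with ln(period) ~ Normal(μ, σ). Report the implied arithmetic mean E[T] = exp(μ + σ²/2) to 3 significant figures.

E[T] ≈ 154 days

If T ~ Lognormal(μ,σ) then ln T ~ Normal(μ,σ), so the p-quantile of ln T is μ + z_p·σ.
ln(120) = 4.787 and ln(180) = 5.193; z_{0.25} = -0.6745, z_{0.75} = 0.6745.
σ = (5.193 − 4.787)/(0.6745 − (-0.6745)) = 0.301.
μ = 4.787 − (-0.6745)·0.301 = 4.990.
E[T] = exp(μ + σ²/2) = exp(4.990 + 0.0452) = 154 days.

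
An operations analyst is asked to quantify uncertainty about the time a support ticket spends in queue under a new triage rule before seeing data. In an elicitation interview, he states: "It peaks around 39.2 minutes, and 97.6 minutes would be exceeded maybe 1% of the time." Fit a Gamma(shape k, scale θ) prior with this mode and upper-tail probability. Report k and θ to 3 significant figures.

k ≈ 6.65, θ ≈ 6.94

Gamma(k,θ) with k>1 has mode (k−1)θ, so θ = 39.2/(k−1).
Need P(X < 97.6) = 0.99 with θ tied to k this way. Start at k = 2, θ = 39.2: P(X<97.6) ≈ 0.711.
Too low — raise k to concentrate. Iterating converges to k ≈ 6.65.
Then θ = 39.2/(6.65−1) ≈ 6.94.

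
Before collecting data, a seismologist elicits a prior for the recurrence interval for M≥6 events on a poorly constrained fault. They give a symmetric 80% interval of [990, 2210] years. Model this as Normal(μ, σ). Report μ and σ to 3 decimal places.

A symmetric 80% interval runs μ ± z·σ with z = 1.282.
Half-width = 610, so σ = 610/1.282 = 475.986.
μ is the interval midpoint, 1600.000.

μ = 1600.000, σ = 475.986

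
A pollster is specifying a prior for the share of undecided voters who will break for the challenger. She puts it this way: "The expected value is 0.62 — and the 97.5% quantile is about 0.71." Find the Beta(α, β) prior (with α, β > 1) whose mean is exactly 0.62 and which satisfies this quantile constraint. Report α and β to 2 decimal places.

α ≈ 65.14, β ≈ 39.93

With mean 0.62 fixed, write α = 0.62s, β = 0.38s where s = α+β.
Need P(θ < 0.71) = 0.975 under Beta(0.62s, 0.38s). Normal approximation: (q−m)/√(m(1−m)/s) ≈ z_{0.975} = 1.96, so s ≈ 0.62·0.38·(1.96)²/(0.71−0.62)² = 111.7.
At s = 111.7: P(θ<0.71) ≈ 0.978. Adjusting to match 0.975 gives s ≈ 105.07.
So α = 0.62·105.07 ≈ 65.14, β = 0.38·105.07 ≈ 39.93.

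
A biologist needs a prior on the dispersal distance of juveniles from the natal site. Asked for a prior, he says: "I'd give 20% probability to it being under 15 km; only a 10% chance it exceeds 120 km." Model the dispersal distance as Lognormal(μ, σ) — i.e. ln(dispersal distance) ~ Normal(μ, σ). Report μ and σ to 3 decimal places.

If T ~ Lognormal(μ,σ) then ln T ~ Normal(μ,σ), so the p-quantile of ln T is μ + z_p·σ.
ln(15) = 2.708 and ln(120) = 4.787; z_{0.2} = -0.8416, z_{0.9} = 1.282.
σ = (4.787 − 2.708)/(1.282 − (-0.8416)) = 0.979.
μ = 2.708 − (-0.8416)·0.979 = 3.532.

μ ≈ 3.532, σ ≈ 0.979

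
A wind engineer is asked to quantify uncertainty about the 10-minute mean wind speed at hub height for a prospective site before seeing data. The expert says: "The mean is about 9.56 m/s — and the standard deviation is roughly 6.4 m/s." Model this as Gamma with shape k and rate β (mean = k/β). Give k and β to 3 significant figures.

k ≈ 2.23, β ≈ 0.233

For Gamma(k, rate β): mean = k/β, variance = k/β², so CV = 1/√k.
CV = SD/mean = 6.4/9.56 = 0.6695, hence k = 1/CV² = 2.23.
Then β = k/mean = 2.23/9.56 = 0.233.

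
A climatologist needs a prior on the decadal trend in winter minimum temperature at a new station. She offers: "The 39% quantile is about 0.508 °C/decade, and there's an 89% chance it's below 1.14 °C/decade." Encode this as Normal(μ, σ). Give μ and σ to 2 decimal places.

The p-quantile of Normal(μ,σ) is μ + z_p·σ, with z_{0.39} = -0.2793 and z_{0.89} = 1.227.
Eliminate σ: μ = (z₂·x₁ − z₁·x₂)/(z₂ − z₁) = (1.227·0.508 − (-0.2793)·1.14)/1.506 = 0.63.
Then σ = (x₂ − x₁)/(z₂ − z₁) = (1.14 − 0.508)/1.506 = 0.42.

μ = 0.63, σ = 0.42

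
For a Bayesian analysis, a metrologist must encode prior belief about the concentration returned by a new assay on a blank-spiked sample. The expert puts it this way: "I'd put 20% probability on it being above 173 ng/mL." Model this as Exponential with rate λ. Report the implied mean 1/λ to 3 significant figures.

P(T > 173.0) = e^(−λ·173.0) = 0.2, so λ = −ln(0.2)/173.0 = 0.0093.
Mean = 1/λ = 107 ng/mL.

mean ≈ 107 ng/mL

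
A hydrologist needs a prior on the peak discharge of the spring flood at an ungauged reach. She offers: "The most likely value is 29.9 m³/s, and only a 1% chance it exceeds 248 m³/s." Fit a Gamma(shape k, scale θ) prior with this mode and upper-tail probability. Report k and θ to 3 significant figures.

Gamma(k,θ) with k>1 has mode (k−1)θ, so θ = 29.9/(k−1).
Need P(X < 248) = 0.99 with θ tied to k this way. Start at k = 2, θ = 29.9: P(X<248) ≈ 0.998.
Too high — lower k to spread out. Iterating converges to k ≈ 1.74.
Then θ = 29.9/(1.74−1) ≈ 40.3.

k ≈ 1.74, θ ≈ 40.3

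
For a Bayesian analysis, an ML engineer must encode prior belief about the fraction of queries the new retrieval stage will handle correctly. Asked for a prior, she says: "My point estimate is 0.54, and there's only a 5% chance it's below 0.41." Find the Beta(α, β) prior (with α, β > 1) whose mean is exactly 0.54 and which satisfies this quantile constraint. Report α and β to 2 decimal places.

With mean 0.54 fixed, write α = 0.54s, β = 0.46s where s = α+β.
Need P(θ < 0.41) = 0.05 under Beta(0.54s, 0.46s). Normal approximation: (q−m)/√(m(1−m)/s) ≈ z_{0.05} = -1.64, so s ≈ 0.54·0.46·(-1.64)²/(0.41−0.54)² = 39.8.
At s = 39.8: P(θ<0.41) ≈ 0.050. Adjusting to match 0.05 gives s ≈ 39.61.
So α = 0.54·39.61 ≈ 21.39, β = 0.46·39.61 ≈ 18.22.

α ≈ 21.39, β ≈ 18.22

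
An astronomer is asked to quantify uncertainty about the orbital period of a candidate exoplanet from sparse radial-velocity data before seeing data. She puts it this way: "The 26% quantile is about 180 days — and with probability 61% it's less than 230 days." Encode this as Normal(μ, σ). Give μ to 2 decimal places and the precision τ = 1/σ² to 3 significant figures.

For Normal(μ,σ), the p-quantile is μ + z_p·σ. Here z_{0.26} = -0.6433, z_{0.61} = 0.2793.
So 180 = μ − 0.6433σ and 230 = μ + 0.2793σ.
Subtracting: σ = (230 − 180)/(0.2793 − (-0.6433)) = 54.19.
Then μ = 180 − (-0.6433)·54.19 = 214.86.
Precision τ = 1/σ² = 1/54.19² = 0.000341.

μ = 214.86, τ = 0.000341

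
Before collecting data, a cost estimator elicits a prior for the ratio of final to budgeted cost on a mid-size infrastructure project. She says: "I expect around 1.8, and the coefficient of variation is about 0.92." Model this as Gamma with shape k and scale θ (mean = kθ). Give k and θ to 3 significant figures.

For Gamma(k, scale θ): mean = kθ, variance = kθ², so CV = 1/√k.
CV = 0.92, hence k = 1/CV² = 1.18.
Then θ = mean/k = 1.8/1.18 = 1.52.

k ≈ 1.18, θ ≈ 1.52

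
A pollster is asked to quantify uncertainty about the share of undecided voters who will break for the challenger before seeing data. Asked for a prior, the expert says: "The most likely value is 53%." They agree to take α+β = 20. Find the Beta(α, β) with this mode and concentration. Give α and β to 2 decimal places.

α = 10.54, β = 9.46

For α,β > 1 the Beta mode is (α−1)/(α+β−2). With α+β = 20, the mode is (α−1)/18.
Set (α−1)/18 = 0.53 → α = 1 + 0.53·18 = 10.54.
β = 20 − α = 9.46.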